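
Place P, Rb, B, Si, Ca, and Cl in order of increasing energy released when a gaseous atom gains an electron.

Ca < B < Rb < P < Si < Cl

B is in period 2, group 13; Si is in period 3, group 14; P is in period 3, group 15; Cl is in period 3, group 17; Ca is in period 4, group 2; Rb is in period 5, group 1.
EA tends to increase across a period and decrease down a group, though the pattern is less regular than for IE or radius.
Here both period and group differ, so the two effects have to be weighed against each other.
B > Ca: both effects reinforce here, so B is clearly the higher of the two.
Rb > B: this pair runs against the simple trend — see the exception note.
P > Rb: both effects reinforce here, so P is clearly the higher of the two.
Si > P: this pair runs against the simple trend — see the exception note.
Cl > Si: both are in period 3; the period trend gives Cl the larger value.
Note the exception: Rb has a higher electron affinity than B, contrary to the simple trend — B's ns²np¹ configuration gives only a small electron affinity — the sparsely filled np subshell binds an added electron weakly.
Note the exception: Si has a higher electron affinity than P, contrary to the simple trend — adding an electron to P's half-filled 3p³ is unfavourable, so Si (3p²) has the more exothermic EA.
Note the exception: Rb has a higher electron affinity than Ca, contrary to the simple trend — adding an electron to Ca (ns²) has to open a new, higher-energy np subshell, which is unfavourable.
For reference (kJ/mol): B 27, Si 134, P 72, Cl 349, Ca 2, Rb 47.
So from lowest to highest: Ca < B < Rb < P < Si < Cl.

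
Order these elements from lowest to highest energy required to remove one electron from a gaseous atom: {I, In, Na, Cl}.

First ionization energy rises across a period (greater Z_eff holds electrons more tightly) and falls down a group (valence electrons are farther from the nucleus).
Here both period and group differ, so the two effects have to be weighed against each other.
In > Na: the two effects oppose for this pair; the across-period effect wins (558 vs 496 kJ/mol).
I > In: I lies to the right of In in period 5, so the across-period effect alone puts I higher.
Cl > I: Cl sits above I in group 17, so the down-group effect alone puts Cl higher.
Approximate values (kJ/mol): Na 496, Cl 1251, In 558, I 1008.
So from lowest to highest: Na < In < I < Cl.

Na, In, I, Cl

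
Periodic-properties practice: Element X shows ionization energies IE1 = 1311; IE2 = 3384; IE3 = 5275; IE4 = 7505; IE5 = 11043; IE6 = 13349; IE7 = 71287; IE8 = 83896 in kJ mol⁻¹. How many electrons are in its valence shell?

6

Look for the largest jump between consecutive ionization energies: IE7/IE6 ≈ 5.3, far larger than any earlier ratio.
That jump marks the point where a core electron is being removed. So the atom has 6 valence electrons.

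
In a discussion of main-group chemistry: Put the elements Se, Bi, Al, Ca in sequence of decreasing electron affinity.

Se > Bi > Al > Ca

Electron affinity generally becomes more exothermic across a period toward the halogens and less exothermic down a group.
Neither a single period nor a single group — weigh both effects.
Al > Ca: both effects reinforce here, so Al is clearly the higher of the two.
Bi > Al: the two effects oppose for this pair; the across-period effect wins (91 vs 42 kJ/mol).
Se > Bi: both effects reinforce here, so Se is clearly the higher of the two.
For reference (kJ/mol): Al 42, Ca 2, Se 195, Bi 91.
So from highest to lowest: Se > Bi > Al > Ca.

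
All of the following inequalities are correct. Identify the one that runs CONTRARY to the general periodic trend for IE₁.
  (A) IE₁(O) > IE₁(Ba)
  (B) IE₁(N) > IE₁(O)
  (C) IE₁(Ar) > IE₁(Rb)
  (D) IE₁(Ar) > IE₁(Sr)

(B)

The general trend: IE₁ increases across a period and decreases down a group.
(A) O (period 2, group 16) vs Ba (period 6, group 2): the stated order agrees with the simple trend.
(B) N (period 2, group 15) vs O (period 2, group 16): the stated order contradicts the simple trend.
(C) Ar (period 3, group 18) vs Rb (period 5, group 1): the stated order agrees with the simple trend.
(D) Ar (period 3, group 18) vs Sr (period 5, group 2): the stated order agrees with the simple trend.
The exception is (B): pairing an electron in O's 2p⁴ costs repulsion energy, so O ionizes more easily than half-filled N (2p³).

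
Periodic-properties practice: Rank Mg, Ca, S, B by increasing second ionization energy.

Ca < Mg < S < B

After 1 electron has been removed, what remains? Mg⁺ still has 1 valence electron; Ca⁺ still has 1 valence electron; S⁺ still has 5 valence electrons; B⁺ still has 2 valence electrons.
All are still removing valence electrons, so compare the +1 ions as you would atoms: IE_2 generally rises across a period (higher Z_eff) and falls down a group (larger shell), subject to the usual subshell exceptions.
Valence configurations: Mg⁺ [Ne]3s¹, Ca⁺ [Ar]4s¹, S⁺ [Ne]3s²3p³, B⁺ [He]2s².
Approximate IE_2 values (kJ/mol): Mg 1451, Ca 1145, S 2252, B 2427.
So the second ionization energies run Ca < Mg < S < B.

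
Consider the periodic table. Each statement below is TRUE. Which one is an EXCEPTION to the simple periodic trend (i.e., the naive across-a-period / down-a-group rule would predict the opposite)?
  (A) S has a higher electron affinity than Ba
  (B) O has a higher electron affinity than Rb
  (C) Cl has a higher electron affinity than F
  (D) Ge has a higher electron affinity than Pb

(C)

The general trend: electron affinity increases across a period and decreases down a group.
(A) S (period 3, group 16) vs Ba (period 6, group 2): the stated order agrees with the simple trend.
(B) O (period 2, group 16) vs Rb (period 5, group 1): the stated order agrees with the simple trend.
(C) Cl (period 3, group 17) vs F (period 2, group 17): the stated order contradicts the simple trend.
(D) Ge (period 4, group 14) vs Pb (period 6, group 14): the stated order agrees with the simple trend.
The exception is (C): F's small 2p subshell makes the incoming electron feel strong e⁻–e⁻ repulsion, so Cl actually releases more energy on gaining an electron.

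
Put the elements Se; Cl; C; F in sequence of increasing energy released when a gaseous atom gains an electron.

C is in period 2, group 14; F is in period 2, group 17; Cl is in period 3, group 17; Se is in period 4, group 16.
Atoms with high Z_eff and room in the valence shell (especially the halogens) have the most exothermic electron affinities.
Here both period and group differ, so the two effects have to be weighed against each other.
Se > C: period and group pull opposite ways; the across-period shift dominates (195 vs 122 kJ/mol).
F > Se: both effects reinforce here, so F is clearly the higher of the two.
Cl > F: this pair runs against the simple trend — see the exception note.
Note the exception: Cl has a higher electron affinity than F, contrary to the simple trend — F's small 2p subshell makes the incoming electron feel strong e⁻–e⁻ repulsion, so Cl actually releases more energy on gaining an electron.
Tabulated electron affinity (kJ/mol): C 122, F 328, Cl 349, Se 195.
So from lowest to highest: C < Se < F < Cl.

C < Se < F < Cl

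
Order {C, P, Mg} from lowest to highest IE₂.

Mg, P, C

Consider each +1 ion: C⁺ still has 3 valence electrons; P⁺ still has 4 valence electrons; Mg⁺ still has 1 valence electron.
All are still removing valence electrons, so compare the +1 ions as you would atoms: IE_2 generally rises across a period (higher Z_eff) and falls down a group (larger shell), subject to the usual subshell exceptions.
Valence configurations: C⁺ [He]2s²2p¹, P⁺ [Ne]3s²3p², Mg⁺ [Ne]3s¹.
The numbers (kJ/mol): C 2353, P 1907, Mg 1451.
Putting it together, IE_2: Mg < P < C.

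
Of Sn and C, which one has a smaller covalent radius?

C

C is in period 2, group 14; Sn is in period 5, group 14.
Atomic radius shrinks across a period as nuclear charge pulls the same shell inward, and grows down a group as new shells are added.
All are in group 14, so atomic radius increases down the group.
So C has the smaller covalent radius (C < Sn).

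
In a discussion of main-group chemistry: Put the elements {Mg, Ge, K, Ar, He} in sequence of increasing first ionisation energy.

He is in period 1, group 18; Mg is in period 3, group 2; Ar is in period 3, group 18; K is in period 4, group 1; Ge is in period 4, group 14.
Removing the outermost electron gets harder across a period and easier down a group.
Neither a single period nor a single group — weigh both effects.
Mg > K: relative to K, both the across-period and down-group shifts push Mg's first ionization energy up.
Ge > Mg: period and group pull opposite ways; the across-period shift dominates (762 vs 738 kJ/mol).
Ar > Ge: both effects reinforce here, so Ar is clearly the higher of the two.
He > Ar: He sits above Ar in group 18, so the down-group effect alone puts He higher.
Approximate values (kJ/mol): He 2372, Mg 738, Ar 1521, K 419, Ge 762.
So from lowest to highest: K < Mg < Ge < Ar < He.

K < Mg < Ge < Ar < He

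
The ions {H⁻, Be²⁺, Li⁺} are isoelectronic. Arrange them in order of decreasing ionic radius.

H⁻, Li⁺, Be²⁺

All of these have 2 electrons, so size is governed by nuclear charge alone: the more protons, the stronger the pull on the same electron cloud, and the smaller the ion.
Nuclear charges: Be²⁺ (Z=4), Li⁺ (Z=3), H⁻ (Z=1).
Largest to smallest: H⁻ > Li⁺ > Be²⁺.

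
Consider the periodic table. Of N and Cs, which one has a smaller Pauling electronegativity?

N is in period 2, group 15; Cs is in period 6, group 1.
Atoms toward the upper right of the periodic table pull bonding electrons most strongly.
Neither a single period nor a single group — weigh both effects.
N > Cs: relative to Cs, both the across-period and down-group shifts push N's electronegativity up.
For reference (Pauling): N 3.04, Cs 0.79.
So Cs has the smaller Pauling electronegativity (Cs < N).

Cs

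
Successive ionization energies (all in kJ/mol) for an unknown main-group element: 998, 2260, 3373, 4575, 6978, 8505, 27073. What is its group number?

Look for the largest jump between consecutive ionization energies: IE7/IE6 ≈ 3.2, far larger than any earlier ratio.
That jump marks the point where a core electron is being removed. So the atom has 6 valence electrons.
A main-group element with 6 valence electrons is in group 16.

Group 16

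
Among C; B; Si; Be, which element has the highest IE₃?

Consider each +2 ion: C²⁺ still has 2 valence electrons; B²⁺ still has 1 valence electron; Si²⁺ still has 2 valence electrons; Be²⁺ is the bare [He] core.
Pulling an electron out of a noble-gas core costs far more than removing a remaining valence electron, so Be sits at the high end of IE_3.
Valence configurations: C²⁺ [He]2s², B²⁺ [He]2s¹, Si²⁺ [Ne]3s².
Tabulated IE_3 (kJ/mol): C 4620, B 3660, Si 3232, Be 14849.
Hence IE_3: Si < B < C < Be.

Be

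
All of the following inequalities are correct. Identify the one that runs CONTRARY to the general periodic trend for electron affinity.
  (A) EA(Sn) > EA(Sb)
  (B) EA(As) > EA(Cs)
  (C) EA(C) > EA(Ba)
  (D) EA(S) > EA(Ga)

(A)

The general trend: electron affinity increases across a period and decreases down a group.
(A) Sn (period 5, group 14) vs Sb (period 5, group 15): the stated order contradicts the simple trend.
(B) As (period 4, group 15) vs Cs (period 6, group 1): the stated order agrees with the simple trend.
(C) C (period 2, group 14) vs Ba (period 6, group 2): the stated order agrees with the simple trend.
(D) S (period 3, group 16) vs Ga (period 4, group 13): the stated order agrees with the simple trend.
The exception is (A): adding an electron to Sb's half-filled 5p³ is unfavourable, so Sn has the more exothermic EA.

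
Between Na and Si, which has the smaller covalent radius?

Na is in period 3, group 1; Si is in period 3, group 14.
Atomic radius shrinks across a period as nuclear charge pulls the same shell inward, and grows down a group as new shells are added.
All lie in period 3, so atomic radius increases right to left.
So Si has the smaller covalent radius (Si < Na).

Si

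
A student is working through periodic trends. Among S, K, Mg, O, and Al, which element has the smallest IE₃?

Al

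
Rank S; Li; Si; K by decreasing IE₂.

Li > K > S > Si

IE_2 is the cost of taking one more electron from the +1 cation: S⁺ still has 5 valence electrons; Li⁺ is the bare [He] core; Si⁺ still has 3 valence electrons; K⁺ is the bare [Ar] core.
Pulling an electron out of a noble-gas core costs far more than removing a remaining valence electron, so K and Li sit at the high end of IE_2.
Valence configurations: S⁺ [Ne]3s²3p³, Si⁺ [Ne]3s²3p¹.
Tabulated IE_2 (kJ/mol): S 2252, Li 7298, Si 1577, K 3052.
Putting it together, IE_2: Si < S < K < Li.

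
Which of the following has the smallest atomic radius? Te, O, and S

O

O is in period 2, group 16; S is in period 3, group 16; Te is in period 5, group 16.
Atomic radius shrinks across a period as nuclear charge pulls the same shell inward, and grows down a group as new shells are added.
All are in group 16, so atomic radius increases down the group.
The smallest atomic radius among these belongs to O.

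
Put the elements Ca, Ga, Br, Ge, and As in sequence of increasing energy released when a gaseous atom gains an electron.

Ca < Ga < As < Ge < Br

Electron affinity generally becomes more exothermic across a period toward the halogens and less exothermic down a group.
All lie in period 4; the across-period trend (electron affinity increases left to right) applies, with the exception below.
Note the exception: Ge has a higher electron affinity than As, contrary to the simple trend — adding an electron to As's half-filled 4p³ is unfavourable, so Ge (4p²) has the more exothermic EA.
For reference (kJ/mol): Ca 2, Ga 29, Ge 119, As 78, Br 325.
So from lowest to highest: Ca < Ga < As < Ge < Br.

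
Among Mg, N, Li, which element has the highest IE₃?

Consider each +2 ion: Mg²⁺ is the bare [Ne] core; N²⁺ still has 3 valence electrons; Li²⁺ is already 1 electron into the core.
Breaking into a closed-shell core is much more expensive than removing a leftover valence electron — Mg and Li have the largest IE_3 here.
Tabulated IE_3 (kJ/mol): Mg 7733, N 4578, Li 11815.
Putting it together, IE_3: N < Mg < Li.

Li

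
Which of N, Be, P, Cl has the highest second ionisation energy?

IE_2 is the cost of taking one more electron from the +1 cation: N⁺ still has 4 valence electrons; Be⁺ still has 1 valence electron; P⁺ still has 4 valence electrons; Cl⁺ still has 6 valence electrons.
All are still removing valence electrons, so compare the +1 ions as you would atoms: IE_2 generally rises across a period (higher Z_eff) and falls down a group (larger shell), subject to the usual subshell exceptions.
Valence configurations: N⁺ [He]2s²2p², Be⁺ [He]2s¹, P⁺ [Ne]3s²3p², Cl⁺ [Ne]3s²3p⁴.
Approximate IE_2 values (kJ/mol): N 2856, Be 1757, P 1907, Cl 2298.
Hence IE_2: Be < P < Cl < N.

N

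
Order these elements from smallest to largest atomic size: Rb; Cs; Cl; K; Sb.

Cl < Sb < K < Rb < Cs

Cl is in period 3, group 17; K is in period 4, group 1; Rb is in period 5, group 1; Sb is in period 5, group 15; Cs is in period 6, group 1.
Moving right in a period, electrons are added to the same shell under a stronger nuclear pull, so atoms get smaller; moving down, a new shell is opened and atoms get larger.
These span different periods and groups, so the two trends combine.
Sb > Cl: relative to Cl, both the across-period and down-group shifts push Sb's atomic radius up.
K > Sb: the two effects oppose for this pair; the across-period effect wins (196 vs 140 pm).
Rb > K: Rb sits below K in group 1, so the down-group effect alone puts Rb larger.
Cs > Rb: Cs sits below Rb in group 1, so the down-group effect alone puts Cs larger.
Tabulated atomic radius (pm): Cl 99, K 196, Rb 210, Sb 140, Cs 232.
So from smallest to largest: Cl < Sb < K < Rb < Cs.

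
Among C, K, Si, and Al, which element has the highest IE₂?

K

Consider each +1 ion: C⁺ still has 3 valence electrons; K⁺ is the bare [Ar] core; Si⁺ still has 3 valence electrons; Al⁺ still has 2 valence electrons.
Pulling an electron out of a noble-gas core costs far more than removing a remaining valence electron, so K sits at the high end of IE_2.
Valence configurations: C⁺ [He]2s²2p¹, Si⁺ [Ne]3s²3p¹, Al⁺ [Ne]3s².
Si⁺ loses a lone 3p electron whereas Al⁺ must break into a filled 3s² pair, so IE_2(Al) > IE_2(Si) even though Si has the higher nuclear charge.
Tabulated IE_2 (kJ/mol): C 2353, K 3052, Si 1577, Al 1817.
Putting it together, IE_2: Si < Al < C < K.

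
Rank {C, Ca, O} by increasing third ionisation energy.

The third ionization energy removes an electron from the +2 ion. For each element: C²⁺ still has 2 valence electrons; Ca²⁺ is the bare [Ar] core; O²⁺ still has 4 valence electrons.
Usually core removal costs more than valence removal, but here the competition is close: a tightly held n=2 valence electron can cost more to remove than an n=3 core electron, so the actual values have to decide it.
Valence configurations: C²⁺ [He]2s², O²⁺ [He]2s²2p².
The numbers (kJ/mol): C 4620, Ca 4912, O 5300.
Overall IE_3 order: C < Ca < O.

C < Ca < O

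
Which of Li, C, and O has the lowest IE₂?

C

After 1 electron has been removed, what remains? Li⁺ is the bare [He] core; C⁺ still has 3 valence electrons; O⁺ still has 5 valence electrons.
Pulling an electron out of a noble-gas core costs far more than removing a remaining valence electron, so Li sits at the high end of IE_2.
Valence configurations: C⁺ [He]2s²2p¹, O⁺ [He]2s²2p³.
The numbers (kJ/mol): Li 7298, C 2353, O 3388.
So the second ionization energies run C < O < Li.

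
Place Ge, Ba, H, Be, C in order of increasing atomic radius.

H < C < Be < Ge < Ba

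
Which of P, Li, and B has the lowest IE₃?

P

The third ionization energy removes an electron from the +2 ion. For each element: P²⁺ still has 3 valence electrons; Li²⁺ is already 1 electron into the core; B²⁺ still has 1 valence electron.
Breaking into a closed-shell core is much more expensive than removing a leftover valence electron — Li has the largest IE_3 here.
Valence configurations: P²⁺ [Ne]3s²3p¹, B²⁺ [He]2s¹.
The numbers (kJ/mol): P 2914, Li 11815, B 3660.
So the third ionization energies run P < B < Li.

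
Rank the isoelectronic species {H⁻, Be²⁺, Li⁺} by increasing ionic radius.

Be²⁺ < Li⁺ < H⁻

All of these have 2 electrons, so size is governed by nuclear charge alone: the more protons, the stronger the pull on the same electron cloud, and the smaller the ion.
Nuclear charges: Be²⁺ (Z=4), Li⁺ (Z=3), H⁻ (Z=1).
Smallest to largest: Be²⁺ < Li⁺ < H⁻.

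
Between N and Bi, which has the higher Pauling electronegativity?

N

N is in period 2, group 15; Bi is in period 6, group 15.
EN rises left→right (higher Z_eff, smaller atoms) and falls top→bottom (larger, more shielded atoms).
All are in group 15, so electronegativity increases up the group.
So N has the higher Pauling electronegativity (N > Bi).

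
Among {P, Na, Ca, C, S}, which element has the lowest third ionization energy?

P

After 2 electrons have been removed, what remains? P²⁺ still has 3 valence electrons; Na²⁺ is already 1 electron into the core; Ca²⁺ is the bare [Ar] core; C²⁺ still has 2 valence electrons; S²⁺ still has 4 valence electrons.
Pulling an electron out of a noble-gas core costs far more than removing a remaining valence electron, so Ca and Na sit at the high end of IE_3.
Valence configurations: P²⁺ [Ne]3s²3p¹, C²⁺ [He]2s², S²⁺ [Ne]3s²3p².
Tabulated IE_3 (kJ/mol): P 2914, Na 6910, Ca 4912, C 4620, S 3357.
Overall IE_3 order: P < S < C < Ca < Na.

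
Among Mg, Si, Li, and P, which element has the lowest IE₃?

P

The third ionization energy removes an electron from the +2 ion. For each element: Mg²⁺ is the bare [Ne] core; Si²⁺ still has 2 valence electrons; Li²⁺ is already 1 electron into the core; P²⁺ still has 3 valence electrons.
Pulling an electron out of a noble-gas core costs far more than removing a remaining valence electron, so Mg and Li sit at the high end of IE_3.
Valence configurations: Si²⁺ [Ne]3s², P²⁺ [Ne]3s²3p¹.
P²⁺ loses a lone 3p electron whereas Si²⁺ must break into a filled 3s² pair, so IE_3(Si) > IE_3(P) even though P has the higher nuclear charge.
Tabulated IE_3 (kJ/mol): Mg 7733, Si 3232, Li 11815, P 2914.
Putting it together, IE_3: P < Si < Mg < Li.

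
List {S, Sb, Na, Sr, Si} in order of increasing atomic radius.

Na is in period 3, group 1; Si is in period 3, group 14; S is in period 3, group 16; Sr is in period 5, group 2; Sb is in period 5, group 15.
Across a period the added protons contract the valence shell; down a group each new principal shell makes the atom larger.
Neither a single period nor a single group — weigh both effects.
Si > S: both are in period 3; the period trend gives Si the larger value.
Sb > Si: the two effects oppose for this pair; the down-group effect wins (140 vs 116 pm).
Na > Sb: the two effects oppose for this pair; the across-period effect wins (155 vs 140 pm).
Sr > Na: period and group pull opposite ways; the down-group shift dominates (185 vs 155 pm).
For reference (pm): Na 155, Si 116, S 103, Sr 185, Sb 140.
So from smallest to largest: S < Si < Sb < Na < Sr.

S < Si < Sb < Na < Sr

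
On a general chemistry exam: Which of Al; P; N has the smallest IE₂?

Al

The second ionization energy removes an electron from the +1 ion. For each element: Al⁺ still has 2 valence electrons; P⁺ still has 4 valence electrons; N⁺ still has 4 valence electrons.
All are still removing valence electrons, so compare the +1 ions as you would atoms: IE_2 generally rises across a period (higher Z_eff) and falls down a group (larger shell), subject to the usual subshell exceptions.
Valence configurations: Al⁺ [Ne]3s², P⁺ [Ne]3s²3p², N⁺ [He]2s²2p².
Tabulated IE_2 (kJ/mol): Al 1817, P 1907, N 2856.
So the second ionization energies run Al < P < N.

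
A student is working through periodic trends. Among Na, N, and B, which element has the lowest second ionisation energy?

B

The second ionization energy removes an electron from the +1 ion. For each element: Na⁺ is the bare [Ne] core; N⁺ still has 4 valence electrons; B⁺ still has 2 valence electrons.
Pulling an electron out of a noble-gas core costs far more than removing a remaining valence electron, so Na sits at the high end of IE_2.
Valence configurations: N⁺ [He]2s²2p², B⁺ [He]2s².
Tabulated IE_2 (kJ/mol): Na 4562, N 2856, B 2427.
Putting it together, IE_2: B < N < Na.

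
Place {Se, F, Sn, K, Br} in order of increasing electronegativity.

F is in period 2, group 17; K is in period 4, group 1; Se is in period 4, group 16; Br is in period 4, group 17; Sn is in period 5, group 14.
EN rises left→right (higher Z_eff, smaller atoms) and falls top→bottom (larger, more shielded atoms).
Neither a single period nor a single group — weigh both effects.
Sn > K: the two effects oppose for this pair; the across-period effect wins (1.96 vs 0.82).
Se > Sn: relative to Sn, both the across-period and down-group shifts push Se's electronegativity up.
Br > Se: both are in period 4; the period trend gives Br the larger value.
F > Br: F sits above Br in group 17, so the down-group effect alone puts F higher.
For reference (Pauling): F 3.98, K 0.82, Se 2.55, Br 2.96, Sn 1.96.
So from lowest to highest: K < Sn < Se < Br < F.

K < Sn < Se < Br < F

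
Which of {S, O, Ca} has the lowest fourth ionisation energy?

S

After 3 electrons have been removed, what remains? S³⁺ still has 3 valence electrons; O³⁺ still has 3 valence electrons; Ca³⁺ is already 1 electron into the core.
Usually core removal costs more than valence removal, but here the competition is close: a tightly held n=2 valence electron can cost more to remove than an n=3 core electron, so the actual values have to decide it.
Valence configurations: S³⁺ [Ne]3s²3p¹, O³⁺ [He]2s²2p¹.
The numbers (kJ/mol): S 4556, O 7469, Ca 6491.
Hence IE_4: S < Ca < O.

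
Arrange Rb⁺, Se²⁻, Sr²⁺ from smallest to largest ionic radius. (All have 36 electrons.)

Sr²⁺ < Rb⁺ < Se²⁻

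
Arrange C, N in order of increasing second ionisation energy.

IE_2 is the cost of taking one more electron from the +1 cation: C⁺ still has 3 valence electrons; N⁺ still has 4 valence electrons.
All are still removing valence electrons, so compare the +1 ions as you would atoms: IE_2 generally rises across a period (higher Z_eff) and falls down a group (larger shell), subject to the usual subshell exceptions.
Valence configurations: C⁺ [He]2s²2p¹, N⁺ [He]2s²2p².
The numbers (kJ/mol): C 2353, N 2856.
Hence IE_2: C < N.

C < N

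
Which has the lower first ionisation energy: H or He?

H

H is in period 1, group 1; He is in period 1, group 18.
Removing the outermost electron gets harder across a period and easier down a group.
All lie in period 1, so first ionization energy increases left to right.
So H has the lower first ionisation energy (H < He).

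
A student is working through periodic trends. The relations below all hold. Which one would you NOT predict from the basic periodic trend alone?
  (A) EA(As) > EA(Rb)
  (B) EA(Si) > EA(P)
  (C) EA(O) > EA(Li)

The general trend: electron affinity increases across a period and decreases down a group.
(A) As (period 4, group 15) vs Rb (period 5, group 1): the stated order agrees with the simple trend.
(B) Si (period 3, group 14) vs P (period 3, group 15): the stated order contradicts the simple trend.
(C) O (period 2, group 16) vs Li (period 2, group 1): the stated order agrees with the simple trend.
The exception is (B): adding an electron to P's half-filled 3p³ is unfavourable, so Si (3p²) has the more exothermic EA.

(B)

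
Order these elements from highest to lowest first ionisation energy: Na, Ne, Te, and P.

Ne > P > Te > Na

Ne is in period 2, group 18; Na is in period 3, group 1; P is in period 3, group 15; Te is in period 5, group 16.
Across a period the outer electron is held more tightly (higher IE₁); down a group it sits in a higher shell, more shielded, and comes off more easily.
Neither a single period nor a single group — weigh both effects.
Te > Na: the two effects oppose for this pair; the across-period effect wins (869 vs 496 kJ/mol).
P > Te: the two effects oppose for this pair; the down-group effect wins (1012 vs 869 kJ/mol).
Ne > P: both effects reinforce here, so Ne is clearly the higher of the two.
Approximate values (kJ/mol): Ne 2081, Na 496, P 1012, Te 869.
So from highest to lowest: Ne > P > Te > Na.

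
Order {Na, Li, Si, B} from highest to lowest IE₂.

After 1 electron has been removed, what remains? Na⁺ is the bare [Ne] core; Li⁺ is the bare [He] core; Si⁺ still has 3 valence electrons; B⁺ still has 2 valence electrons.
Breaking into a closed-shell core is much more expensive than removing a leftover valence electron — Na and Li have the largest IE_2 here.
Valence configurations: Si⁺ [Ne]3s²3p¹, B⁺ [He]2s².
The numbers (kJ/mol): Na 4562, Li 7298, Si 1577, B 2427.
Overall IE_2 order: Si < B < Na < Li.

Li > Na > B > Si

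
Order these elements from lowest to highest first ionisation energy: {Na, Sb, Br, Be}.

First ionization energy rises across a period (greater Z_eff holds electrons more tightly) and falls down a group (valence electrons are farther from the nucleus).
Here both period and group differ, so the two effects have to be weighed against each other.
Sb > Na: period and group pull opposite ways; the across-period shift dominates (831 vs 496 kJ/mol).
Be > Sb: the two effects oppose for this pair; the down-group effect wins (900 vs 831 kJ/mol).
Br > Be: period and group pull opposite ways; the across-period shift dominates (1140 vs 900 kJ/mol).
For reference (kJ/mol): Be 900, Na 496, Br 1140, Sb 831.
So from lowest to highest: Na < Sb < Be < Br.

Na < Sb < Be < Br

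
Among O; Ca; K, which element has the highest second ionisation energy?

O

IE_2 is the cost of taking one more electron from the +1 cation: O⁺ still has 5 valence electrons; Ca⁺ still has 1 valence electron; K⁺ is the bare [Ar] core.
Usually core removal costs more than valence removal, but here the competition is close: a tightly held n=2 valence electron can cost more to remove than an n=3 core electron, so the actual values have to decide it.
Valence configurations: O⁺ [He]2s²2p³, Ca⁺ [Ar]4s¹.
Tabulated IE_2 (kJ/mol): O 3388, Ca 1145, K 3052.
So the second ionization energies run Ca < K < O.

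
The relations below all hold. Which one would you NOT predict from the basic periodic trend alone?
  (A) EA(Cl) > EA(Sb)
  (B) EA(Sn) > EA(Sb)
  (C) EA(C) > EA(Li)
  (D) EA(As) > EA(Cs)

(B)

The general trend: electron affinity increases across a period and decreases down a group.
(A) Cl (period 3, group 17) vs Sb (period 5, group 15): the stated order agrees with the simple trend.
(B) Sn (period 5, group 14) vs Sb (period 5, group 15): the stated order contradicts the simple trend.
(C) C (period 2, group 14) vs Li (period 2, group 1): the stated order agrees with the simple trend.
(D) As (period 4, group 15) vs Cs (period 6, group 1): the stated order agrees with the simple trend.
The exception is (B): adding an electron to Sb's half-filled 5p³ is unfavourable, so Sn has the more exothermic EA.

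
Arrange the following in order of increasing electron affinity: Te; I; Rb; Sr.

Sr < Rb < Te < I

Electron affinity generally becomes more exothermic across a period toward the halogens and less exothermic down a group.
All lie in period 5; the across-period trend (electron affinity increases left to right) applies, with the exception below.
Note the exception: Rb has a higher electron affinity than Sr, contrary to the simple trend — adding an electron to Sr (ns²) has to open a new, higher-energy np subshell, which is unfavourable.
Tabulated electron affinity (kJ/mol): Rb 47, Sr 5, Te 190, I 295.
So from lowest to highest: Sr < Rb < Te < I.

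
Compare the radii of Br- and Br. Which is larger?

Br-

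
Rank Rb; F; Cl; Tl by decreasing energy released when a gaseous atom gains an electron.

Cl, F, Rb, Tl

Electron affinity generally becomes more exothermic across a period toward the halogens and less exothermic down a group.
Here both period and group differ, so the two effects have to be weighed against each other.
Rb > Tl: period and group pull opposite ways; the down-group shift dominates (47 vs 19 kJ/mol).
F > Rb: relative to Rb, both the across-period and down-group shifts push F's electron affinity up.
Cl > F: this pair runs against the simple trend — see the exception note.
Note the exception: Cl has a higher electron affinity than F, contrary to the simple trend — F's small 2p subshell makes the incoming electron feel strong e⁻–e⁻ repulsion, so Cl actually releases more energy on gaining an electron.
Tabulated electron affinity (kJ/mol): F 328, Cl 349, Rb 47, Tl 19.
So from highest to lowest: Cl > F > Rb > Tl.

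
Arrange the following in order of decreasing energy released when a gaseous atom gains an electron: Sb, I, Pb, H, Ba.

I, Sb, H, Pb, Ba

Electron affinity generally becomes more exothermic across a period toward the halogens and less exothermic down a group.
Neither a single period nor a single group — weigh both effects.
Pb > Ba: both are in period 6; the period trend gives Pb the larger value.
H > Pb: the two effects oppose for this pair; the down-group effect wins (73 vs 35 kJ/mol).
Sb > H: period and group pull opposite ways; the across-period shift dominates (103 vs 73 kJ/mol).
I > Sb: both are in period 5; the period trend gives I the larger value.
For reference (kJ/mol): H 73, Sb 103, I 295, Ba 14, Pb 35.
So from highest to lowest: I > Sb > H > Pb > Ba.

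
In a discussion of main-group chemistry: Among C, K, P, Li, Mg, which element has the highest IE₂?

Li

After 1 electron has been removed, what remains? C⁺ still has 3 valence electrons; K⁺ is the bare [Ar] core; P⁺ still has 4 valence electrons; Li⁺ is the bare [He] core; Mg⁺ still has 1 valence electron.
Pulling an electron out of a noble-gas core costs far more than removing a remaining valence electron, so K and Li sit at the high end of IE_2.
Valence configurations: C⁺ [He]2s²2p¹, P⁺ [Ne]3s²3p², Mg⁺ [Ne]3s¹.
Tabulated IE_2 (kJ/mol): C 2353, K 3052, P 1907, Li 7298, Mg 1451.
So the second ionization energies run Mg < P < C < K < Li.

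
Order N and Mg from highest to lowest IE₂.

Consider each +1 ion: N⁺ still has 4 valence electrons; Mg⁺ still has 1 valence electron.
All are still removing valence electrons, so compare the +1 ions as you would atoms: IE_2 generally rises across a period (higher Z_eff) and falls down a group (larger shell), subject to the usual subshell exceptions.
Valence configurations: N⁺ [He]2s²2p², Mg⁺ [Ne]3s¹.
Approximate IE_2 values (kJ/mol): N 2856, Mg 1451.
Hence IE_2: Mg < N.

N, Mg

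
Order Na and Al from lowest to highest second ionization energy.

Al, Na

After 1 electron has been removed, what remains? Na⁺ is the bare [Ne] core; Al⁺ still has 2 valence electrons.
Pulling an electron out of a noble-gas core costs far more than removing a remaining valence electron, so Na sits at the high end of IE_2.
The numbers (kJ/mol): Na 4562, Al 1817.
Putting it together, IE_2: Al < Na.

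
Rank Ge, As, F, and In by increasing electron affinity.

F is in period 2, group 17; Ge is in period 4, group 14; As is in period 4, group 15; In is in period 5, group 13.
EA tends to increase across a period and decrease down a group, though the pattern is less regular than for IE or radius.
These span different periods and groups, so the two trends combine.
As > In: both effects reinforce here, so As is clearly the higher of the two.
Ge > As: this pair runs against the simple trend — see the exception note.
F > Ge: both effects reinforce here, so F is clearly the higher of the two.
Note the exception: Ge has a higher electron affinity than As, contrary to the simple trend — adding an electron to As's half-filled 4p³ is unfavourable, so Ge (4p²) has the more exothermic EA.
Tabulated electron affinity (kJ/mol): F 328, Ge 119, As 78, In 29.
So from lowest to highest: In < As < Ge < F.

In < As < Ge < F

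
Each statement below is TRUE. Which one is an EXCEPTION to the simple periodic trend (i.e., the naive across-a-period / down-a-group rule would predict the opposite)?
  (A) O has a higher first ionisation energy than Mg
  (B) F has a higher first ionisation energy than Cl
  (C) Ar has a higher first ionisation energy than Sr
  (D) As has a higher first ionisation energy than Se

The general trend: first ionisation energy increases across a period and decreases down a group.
(A) O (period 2, group 16) vs Mg (period 3, group 2): the stated order agrees with the simple trend.
(B) F (period 2, group 17) vs Cl (period 3, group 17): the stated order agrees with the simple trend.
(C) Ar (period 3, group 18) vs Sr (period 5, group 2): the stated order agrees with the simple trend.
(D) As (period 4, group 15) vs Se (period 4, group 16): the stated order contradicts the simple trend.
The exception is (D): Se (4p⁴) ionizes more easily than half-filled As (4p³).

(D)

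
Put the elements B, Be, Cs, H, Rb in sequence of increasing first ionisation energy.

H is in period 1, group 1; Be is in period 2, group 2; B is in period 2, group 13; Rb is in period 5, group 1; Cs is in period 6, group 1.
IE₁ increases left→right with effective nuclear charge and decreases top→bottom as the valence shell moves farther out.
Here both period and group differ, so the two effects have to be weighed against each other.
Rb > Cs: they share group 1; the group trend gives Rb the larger value.
B > Rb: both effects reinforce here, so B is clearly the higher of the two.
Be > B: this pair runs against the simple trend — see the exception note.
H > Be: the two effects oppose for this pair; the down-group effect wins (1312 vs 900 kJ/mol).
Note the exception: Be has a higher first ionization energy than B, contrary to the simple trend — removing B's lone 2p electron is easier than breaking Be's filled 2s².
Tabulated first ionization energy (kJ/mol): H 1312, Be 900, B 801, Rb 403, Cs 376.
So from lowest to highest: Cs < Rb < B < Be < H.

Cs, Rb, B, Be, H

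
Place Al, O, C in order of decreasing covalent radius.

Across a period the added protons contract the valence shell; down a group each new principal shell makes the atom larger.
Here both period and group differ, so the two effects have to be weighed against each other.
C > O: both are in period 2; the period trend gives C the larger value.
Al > C: relative to C, both the across-period and down-group shifts push Al's atomic radius up.
For reference (pm): C 75, O 63, Al 126.
So from largest to smallest: Al > C > O.

Al > C > O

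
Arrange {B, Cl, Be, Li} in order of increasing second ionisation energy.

Be < Cl < B < Li

After 1 electron has been removed, what remains? B⁺ still has 2 valence electrons; Cl⁺ still has 6 valence electrons; Be⁺ still has 1 valence electron; Li⁺ is the bare [He] core.
Pulling an electron out of a noble-gas core costs far more than removing a remaining valence electron, so Li sits at the high end of IE_2.
Valence configurations: B⁺ [He]2s², Cl⁺ [Ne]3s²3p⁴, Be⁺ [He]2s¹.
Approximate IE_2 values (kJ/mol): B 2427, Cl 2298, Be 1757, Li 7298.
Putting it together, IE_2: Be < Cl < B < Li.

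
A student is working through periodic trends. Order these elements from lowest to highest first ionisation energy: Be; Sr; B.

Sr, B, Be

Across a period the outer electron is held more tightly (higher IE₁); down a group it sits in a higher shell, more shielded, and comes off more easily.
Neither a single period nor a single group — weigh both effects.
B > Sr: relative to Sr, both the across-period and down-group shifts push B's first ionization energy up.
Be > B: this pair runs against the simple trend — see the exception note.
Note the exception: Be has a higher first ionization energy than B, contrary to the simple trend — removing B's lone 2p electron is easier than breaking Be's filled 2s².
For reference (kJ/mol): Be 900, B 801, Sr 550.
So from lowest to highest: Sr < B < Be.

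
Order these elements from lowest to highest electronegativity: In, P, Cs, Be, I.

Be is in period 2, group 2; P is in period 3, group 15; In is in period 5, group 13; I is in period 5, group 17; Cs is in period 6, group 1.
Smaller atoms with higher effective nuclear charge are more electronegative.
These span different periods and groups, so the two trends combine.
Be > Cs: relative to Cs, both the across-period and down-group shifts push Be's electronegativity up.
In > Be: period and group pull opposite ways; the across-period shift dominates (1.78 vs 1.57).
P > In: relative to In, both the across-period and down-group shifts push P's electronegativity up.
I > P: period and group pull opposite ways; the across-period shift dominates (2.66 vs 2.19).
Tabulated electronegativity (Pauling): Be 1.57, P 2.19, In 1.78, I 2.66, Cs 0.79.
So from lowest to highest: Cs < Be < In < P < I.

Cs < Be < In < P < I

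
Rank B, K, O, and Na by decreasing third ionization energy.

After 2 electrons have been removed, what remains? B²⁺ still has 1 valence electron; K²⁺ is already 1 electron into the core; O²⁺ still has 4 valence electrons; Na²⁺ is already 1 electron into the core.
Usually core removal costs more than valence removal, but here the competition is close: a tightly held n=2 valence electron can cost more to remove than an n=3 core electron, so the actual values have to decide it.
Valence configurations: B²⁺ [He]2s¹, O²⁺ [He]2s²2p².
Tabulated IE_3 (kJ/mol): B 3660, K 4420, O 5300, Na 6910.
Putting it together, IE_3: B < K < O < Na.

Na, O, K, B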